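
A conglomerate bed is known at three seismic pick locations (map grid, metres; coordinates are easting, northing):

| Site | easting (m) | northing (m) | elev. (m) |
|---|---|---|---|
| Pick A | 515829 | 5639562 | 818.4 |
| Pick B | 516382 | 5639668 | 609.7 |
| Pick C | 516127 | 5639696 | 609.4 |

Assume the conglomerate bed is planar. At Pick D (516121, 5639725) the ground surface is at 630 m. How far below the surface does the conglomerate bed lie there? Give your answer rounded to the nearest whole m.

Two edge vectors: Pick A→Pick B = (553, 106, -208.7), Pick A→Pick C = (298, 134, -209).
Normal n = (Pick A→Pick B) × (Pick A→Pick C) = (5811.8, 53384.4, 42514).
So ∂z/∂easting = −n_x/n_z = −0.13670320 and ∂z/∂northing = −n_y/n_z = −1.25568989.
Intercept c from Pick A: 818.4 + 70515.48 + 7081540.99 = 7152874.87.
At (516121, 5639725): z_contact = −70555.4 − 7081745.7 + 7152874.87 = 573.8 m.
Depth below ground = 630 − 573.8 = 56 m.

56 m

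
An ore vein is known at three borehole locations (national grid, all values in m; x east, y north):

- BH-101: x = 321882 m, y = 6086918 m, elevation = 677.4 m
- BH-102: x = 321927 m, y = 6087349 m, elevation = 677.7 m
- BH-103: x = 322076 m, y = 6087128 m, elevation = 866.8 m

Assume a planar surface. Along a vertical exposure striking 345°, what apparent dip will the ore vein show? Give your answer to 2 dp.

Let the plane be z = a·x + b·y + c.
BH-102−BH-101: 45a + 431b = 0.3;  BH-103−BH-101: 194a + 210b = 189.4.
Solving gives a = 1.09984, b = −0.11414.
Unit vector along 345° is (sin 345°, cos 345°) = (-0.2588, 0.9659).
Slope in that direction = a·(-0.2588) + b·(0.9659) = −0.39491.
Apparent dip = arctan|0.39491| = 21.55° (true dip is 47.9°, so apparent ≤ true as expected).

21.55°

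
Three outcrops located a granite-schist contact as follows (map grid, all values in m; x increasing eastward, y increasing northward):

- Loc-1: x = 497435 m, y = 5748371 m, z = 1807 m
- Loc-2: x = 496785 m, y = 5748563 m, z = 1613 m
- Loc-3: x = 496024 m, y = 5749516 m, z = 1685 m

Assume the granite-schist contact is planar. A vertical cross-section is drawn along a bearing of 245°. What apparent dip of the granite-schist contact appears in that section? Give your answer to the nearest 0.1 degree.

Let the plane be z = a·x + b·y + c.
Loc-2−Loc-1: −650a + 192b = −194;  Loc-3−Loc-1: −1411a + 1145b = −122.
Solving gives a = 0.41980, b = 0.41077.
Unit vector along 245° is (sin 245°, cos 245°) = (-0.9063, -0.4226).
Slope in that direction = a·(-0.9063) + b·(-0.4226) = −0.55407.
Apparent dip = arctan|0.55407| = 29.0° (true dip is 30.4°, so apparent ≤ true as expected).

29.0°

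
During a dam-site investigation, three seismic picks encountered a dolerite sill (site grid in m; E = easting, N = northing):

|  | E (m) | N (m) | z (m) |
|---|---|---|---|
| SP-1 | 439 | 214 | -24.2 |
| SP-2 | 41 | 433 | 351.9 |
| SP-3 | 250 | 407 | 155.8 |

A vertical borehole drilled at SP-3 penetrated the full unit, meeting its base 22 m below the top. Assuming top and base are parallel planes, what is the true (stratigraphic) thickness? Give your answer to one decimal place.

16.1 m

Two edge vectors: SP-1→SP-2 = (-398, 219, 376.1), SP-1→SP-3 = (-189, 193, 180).
Normal n = (SP-1→SP-2) × (SP-1→SP-3) = (-33167.3, 557.1, -35423).
So ∂z/∂E = −n_x/n_z = −0.93632 and ∂z/∂N = −n_y/n_z = 0.01573.
|∇z| = √(a²+b²) = 0.93645, so dip δ = arctan(0.93645) = 43.12°.
True thickness = vertical thickness × cos δ = 22 × cos 43.12° = 16.1 m.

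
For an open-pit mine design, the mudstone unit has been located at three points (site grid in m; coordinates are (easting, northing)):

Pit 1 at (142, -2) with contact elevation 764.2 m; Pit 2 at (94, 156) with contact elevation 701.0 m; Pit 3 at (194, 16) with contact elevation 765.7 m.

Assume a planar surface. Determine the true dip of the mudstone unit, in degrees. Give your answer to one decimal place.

Let the plane be z = a·E + b·N + c.
Pit 2−Pit 1: −48a + 158b = −63.2;  Pit 3−Pit 1: 52a + 18b = 1.5.
Solving gives a = 0.15139, b = −0.35401.
Gradient magnitude |∇z| = √(a² + b²) = √(0.02292 + 0.12532) = 0.38502.
True dip = arctan(0.38502) = 21.1°, dipping toward NNW (azimuth ≈ 337°).

21.1°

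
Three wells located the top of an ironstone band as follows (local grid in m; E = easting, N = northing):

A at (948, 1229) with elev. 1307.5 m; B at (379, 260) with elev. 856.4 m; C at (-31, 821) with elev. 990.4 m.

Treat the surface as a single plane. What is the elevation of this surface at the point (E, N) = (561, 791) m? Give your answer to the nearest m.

1081 m

Two edge vectors: A→B = (-569, -969, -451.1), A→C = (-979, -408, -317.1).
Normal n = (A→B) × (A→C) = (123221.1, 261197, -716499).
So ∂z/∂E = −n_x/n_z = 0.17198 and ∂z/∂N = −n_y/n_z = 0.36455.
Intercept c from A: 1307.5 − 163.03 − 448.03 = 696.44.
At (561, 791): z = 96.5 + 288.4 + 696.44 = 1081.3 m.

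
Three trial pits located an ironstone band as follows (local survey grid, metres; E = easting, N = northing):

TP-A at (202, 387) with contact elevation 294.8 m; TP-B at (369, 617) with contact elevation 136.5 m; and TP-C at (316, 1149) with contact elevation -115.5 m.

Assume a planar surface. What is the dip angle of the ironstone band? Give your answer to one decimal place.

29.4°

Two edge vectors: TP-A→TP-B = (167, 230, -158.3), TP-A→TP-C = (114, 762, -410.3).
Normal n = (TP-A→TP-B) × (TP-A→TP-C) = (26255.6, 50473.9, 101034).
So ∂z/∂E = −n_x/n_z = −0.25987 and ∂z/∂N = −n_y/n_z = −0.49957.
Gradient magnitude |∇z| = √(a² + b²) = √(0.06753 + 0.24957) = 0.56312.
True dip = arctan(0.56312) = 29.4°, dipping toward NNE (azimuth ≈ 027°).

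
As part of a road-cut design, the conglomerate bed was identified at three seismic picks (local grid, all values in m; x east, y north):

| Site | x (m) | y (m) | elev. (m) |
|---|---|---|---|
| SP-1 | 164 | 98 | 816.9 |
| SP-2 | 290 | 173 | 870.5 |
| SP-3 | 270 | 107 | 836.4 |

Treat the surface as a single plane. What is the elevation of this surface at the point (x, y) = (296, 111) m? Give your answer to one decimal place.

Two edge vectors: SP-1→SP-2 = (126, 75, 53.6), SP-1→SP-3 = (106, 9, 19.5).
Normal n = (SP-1→SP-2) × (SP-1→SP-3) = (980.1, 3224.6, -6816).
So ∂z/∂x = −n_x/n_z = 0.14379 and ∂z/∂y = −n_y/n_z = 0.47309.
Intercept c from SP-1: 816.9 − 23.58 − 46.36 = 746.95.
At (296, 111): z = 42.6 + 52.5 + 746.95 = 842.0 m.

842.0 m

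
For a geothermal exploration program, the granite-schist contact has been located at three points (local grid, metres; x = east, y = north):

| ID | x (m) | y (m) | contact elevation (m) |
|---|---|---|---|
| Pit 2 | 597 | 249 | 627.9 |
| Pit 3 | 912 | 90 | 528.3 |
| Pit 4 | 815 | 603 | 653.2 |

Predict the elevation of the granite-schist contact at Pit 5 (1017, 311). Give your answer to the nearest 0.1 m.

550.7 m

Two edge vectors: Pit 2→Pit 3 = (315, -159, -99.6), Pit 2→Pit 4 = (218, 354, 25.3).
Normal n = (Pit 2→Pit 3) × (Pit 2→Pit 4) = (31235.7, -29682.3, 146172).
So ∂z/∂x = −n_x/n_z = −0.213691 and ∂z/∂y = −n_y/n_z = 0.203064.
Intercept c from Pit 2: 627.9 + 127.57 − 50.56 = 704.91.
At (1017, 311): z = −217.3 + 63.2 + 704.91 = 550.7 m.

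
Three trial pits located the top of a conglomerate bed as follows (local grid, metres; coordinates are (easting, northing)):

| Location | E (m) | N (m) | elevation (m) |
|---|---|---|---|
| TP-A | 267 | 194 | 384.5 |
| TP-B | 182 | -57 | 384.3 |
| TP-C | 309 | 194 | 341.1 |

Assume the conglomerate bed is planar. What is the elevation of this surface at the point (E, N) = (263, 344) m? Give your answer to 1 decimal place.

441.2 m

Let the plane be z = a·E + b·N + c.
TP-B−TP-A: −85a − 251b = −0.2;  TP-C−TP-A: 42a + 0b = −43.4.
Solving gives a = −1.03333, b = 0.35073.
Then c = 384.5 − a·267 − b·194 = 592.36.
At (263, 344): z = −271.8 + 120.7 + 592.36 = 441.2 m.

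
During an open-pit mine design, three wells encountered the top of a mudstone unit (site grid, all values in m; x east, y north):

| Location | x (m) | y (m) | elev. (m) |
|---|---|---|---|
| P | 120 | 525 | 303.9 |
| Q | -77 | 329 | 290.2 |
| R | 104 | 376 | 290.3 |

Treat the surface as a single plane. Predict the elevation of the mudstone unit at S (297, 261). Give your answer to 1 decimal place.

Let the plane be z = a·x + b·y + c.
Q−P: −197a − 196b = −13.7;  R−P: −16a − 149b = −13.6.
Solving gives a = −0.02381, b = 0.09383.
Then c = 303.9 − a·120 − b·525 = 257.50.
At (297, 261): z = −7.1 + 24.5 + 257.50 = 274.9 m.

274.9 m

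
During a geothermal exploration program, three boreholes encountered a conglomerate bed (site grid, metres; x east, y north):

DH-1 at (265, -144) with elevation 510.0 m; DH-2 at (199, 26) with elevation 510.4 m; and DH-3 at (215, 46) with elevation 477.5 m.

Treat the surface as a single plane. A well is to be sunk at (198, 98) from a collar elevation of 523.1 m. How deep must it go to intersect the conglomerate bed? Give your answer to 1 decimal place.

Two edge vectors: DH-1→DH-2 = (-66, 170, 0.4), DH-1→DH-3 = (-50, 190, -32.5).
Normal n = (DH-1→DH-2) × (DH-1→DH-3) = (-5601, -2165, -4040).
So ∂z/∂x = −n_x/n_z = −1.38639 and ∂z/∂y = −n_y/n_z = −0.53589.
Intercept c from DH-1: 510 + 367.39 − 77.17 = 800.22.
At (198, 98): z_contact = −274.50 − 52.52 + 800.22 = 473.20 m.
Depth below ground = 523.1 − 473.20 = 49.9 m.

49.9 m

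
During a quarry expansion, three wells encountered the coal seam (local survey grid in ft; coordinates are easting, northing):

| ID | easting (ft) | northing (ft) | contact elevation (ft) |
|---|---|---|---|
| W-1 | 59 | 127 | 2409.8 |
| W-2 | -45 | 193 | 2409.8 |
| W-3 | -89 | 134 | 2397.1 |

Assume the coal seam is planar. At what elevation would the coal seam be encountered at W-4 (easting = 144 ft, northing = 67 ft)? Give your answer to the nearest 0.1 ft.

2408.9 ft

Let the plane be z = a·easting + b·northing + c.
W-2−W-1: −104a + 66b = 0;  W-3−W-1: −148a + 7b = −12.7.
Solving gives a = 0.09272, b = 0.14611.
Then c = 2409.8 − a·59 − b·127 = 2385.77.
At (144, 67): z = 13.4 + 9.8 + 2385.77 = 2408.9 ft.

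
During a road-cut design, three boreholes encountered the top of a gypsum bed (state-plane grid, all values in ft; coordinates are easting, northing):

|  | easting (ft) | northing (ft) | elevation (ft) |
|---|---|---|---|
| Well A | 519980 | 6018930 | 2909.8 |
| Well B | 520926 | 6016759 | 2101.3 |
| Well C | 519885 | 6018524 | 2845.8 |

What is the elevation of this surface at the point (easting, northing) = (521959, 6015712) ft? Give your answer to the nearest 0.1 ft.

Two edge vectors: Well A→Well B = (946, -2171, -808.5), Well A→Well C = (-95, -406, -64).
Normal n = (Well A→Well B) × (Well A→Well C) = (-189307, 137351.5, -590321).
So ∂z/∂easting = −n_x/n_z = −0.320684848 and ∂z/∂northing = −n_y/n_z = 0.232672563.
Intercept c from Well A: 2909.8 + 166749.71 − 1400439.87 = −1230780.36.
At (521959, 6015712): z = −167384.3 + 1399691.1 − 1230780.36 = 1526.4 ft.

1526.4 ft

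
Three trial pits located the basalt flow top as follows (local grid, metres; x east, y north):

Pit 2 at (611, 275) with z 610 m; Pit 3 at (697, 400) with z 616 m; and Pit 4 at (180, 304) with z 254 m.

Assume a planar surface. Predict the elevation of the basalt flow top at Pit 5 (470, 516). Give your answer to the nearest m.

378 m

Two edge vectors: Pit 2→Pit 3 = (86, 125, 6), Pit 2→Pit 4 = (-431, 29, -356).
Normal n = (Pit 2→Pit 3) × (Pit 2→Pit 4) = (-44674, 28030, 56369).
So ∂z/∂x = −n_x/n_z = 0.79253 and ∂z/∂y = −n_y/n_z = −0.49726.
Intercept c from Pit 2: 610 − 484.23 + 136.75 = 262.51.
At (470, 516): z = 372.5 − 256.6 + 262.51 = 378.4 m.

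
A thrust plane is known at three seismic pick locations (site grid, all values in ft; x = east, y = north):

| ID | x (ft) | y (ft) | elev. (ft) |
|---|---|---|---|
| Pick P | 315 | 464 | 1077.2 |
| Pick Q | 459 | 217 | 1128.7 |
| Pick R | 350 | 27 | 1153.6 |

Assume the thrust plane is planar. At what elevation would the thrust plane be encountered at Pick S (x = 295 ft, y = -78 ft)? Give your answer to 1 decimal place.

Let the plane be z = a·x + b·y + c.
Pick Q−Pick P: 144a − 247b = 51.5;  Pick R−Pick P: 35a − 437b = 76.4.
Solving gives a = 0.06696, b = −0.16947.
Then c = 1077.2 − a·315 − b·464 = 1134.74.
At (295, -78): z = 19.8 + 13.2 + 1134.74 = 1167.7 ft.

1167.7 ft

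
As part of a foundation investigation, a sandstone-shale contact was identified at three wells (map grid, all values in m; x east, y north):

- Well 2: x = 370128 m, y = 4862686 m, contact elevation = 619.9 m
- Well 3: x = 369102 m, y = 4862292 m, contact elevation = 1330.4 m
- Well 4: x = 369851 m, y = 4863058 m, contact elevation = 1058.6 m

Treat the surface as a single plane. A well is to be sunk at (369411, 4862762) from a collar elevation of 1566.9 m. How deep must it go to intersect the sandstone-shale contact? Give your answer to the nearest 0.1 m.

269.2 m

Let the plane be z = a·x + b·y + c.
Well 3−Well 2: −1026a − 394b = 710.5;  Well 4−Well 2: −277a + 372b = 438.7.
Solving gives a = −0.890678267, b = 0.516080968.
Then c = 619.9 − a·370128 − b·4862686 = −2179254.83.
At (369411, 4862762): z_contact = −329026.35 + 2509578.92 − 2179254.83 = 1297.74 m.
Depth below ground = 1566.9 − 1297.74 = 269.2 m.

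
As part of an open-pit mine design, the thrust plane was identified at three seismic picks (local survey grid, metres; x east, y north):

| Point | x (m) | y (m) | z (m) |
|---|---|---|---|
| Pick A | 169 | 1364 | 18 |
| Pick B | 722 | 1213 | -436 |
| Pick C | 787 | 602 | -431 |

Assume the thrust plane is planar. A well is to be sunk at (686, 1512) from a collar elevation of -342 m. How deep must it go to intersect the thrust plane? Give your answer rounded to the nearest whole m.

93 m

Let the plane be z = a·x + b·y + c.
Pick B−Pick A: 553a − 151b = −454;  Pick C−Pick A: 618a − 762b = −449.
Solving gives a = −0.84784, b = −0.09838.
Then c = 18 − a·169 − b·1364 = 295.47.
At (686, 1512): z_contact = −581.6 − 148.7 + 295.47 = -434.9 m.
Depth below ground = -342 − (-434.9) = 93 m.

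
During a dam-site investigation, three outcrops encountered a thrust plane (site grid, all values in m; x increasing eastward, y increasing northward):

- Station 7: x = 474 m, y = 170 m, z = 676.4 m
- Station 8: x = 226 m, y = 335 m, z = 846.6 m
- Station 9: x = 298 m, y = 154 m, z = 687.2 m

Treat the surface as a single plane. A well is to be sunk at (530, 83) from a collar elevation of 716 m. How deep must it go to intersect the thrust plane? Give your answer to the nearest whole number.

119 m

Two edge vectors: Station 7→Station 8 = (-248, 165, 170.2), Station 7→Station 9 = (-176, -16, 10.8).
Normal n = (Station 7→Station 8) × (Station 7→Station 9) = (4505.2, -27276.8, 33008).
So ∂z/∂x = −n_x/n_z = −0.13649 and ∂z/∂y = −n_y/n_z = 0.82637.
Intercept c from Station 7: 676.4 + 64.70 − 140.48 = 600.61.
At (530, 83): z_contact = −72.3 + 68.6 + 600.61 = 596.9 m.
Depth below ground = 716 − 596.9 = 119 m.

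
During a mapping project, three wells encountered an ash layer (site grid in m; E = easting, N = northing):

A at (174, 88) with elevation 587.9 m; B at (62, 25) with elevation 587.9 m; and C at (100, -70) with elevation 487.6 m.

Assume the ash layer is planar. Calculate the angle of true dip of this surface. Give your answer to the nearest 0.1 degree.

44.7°

Let the plane be z = a·E + b·N + c.
B−A: −112a − 63b = 0;  C−A: −74a − 158b = −100.3.
Solving gives a = −0.48480, b = 0.86187.
Gradient magnitude |∇z| = √(a² + b²) = √(0.23503 + 0.74282) = 0.98886.
True dip = arctan(0.98886) = 44.7°, dipping toward SSE (azimuth ≈ 151°).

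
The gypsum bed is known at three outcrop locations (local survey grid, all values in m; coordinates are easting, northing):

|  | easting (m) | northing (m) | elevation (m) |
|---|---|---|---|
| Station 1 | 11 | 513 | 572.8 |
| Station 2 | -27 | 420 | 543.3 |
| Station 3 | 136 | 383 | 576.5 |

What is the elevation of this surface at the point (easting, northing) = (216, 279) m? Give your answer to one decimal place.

574.4 m

Let the plane be z = a·easting + b·northing + c.
Station 2−Station 1: −38a − 93b = −29.5;  Station 3−Station 1: 125a − 130b = 3.7.
Solving gives a = 0.25228, b = 0.21412.
Then c = 572.8 − a·11 − b·513 = 460.18.
At (216, 279): z = 54.5 + 59.7 + 460.18 = 574.4 m.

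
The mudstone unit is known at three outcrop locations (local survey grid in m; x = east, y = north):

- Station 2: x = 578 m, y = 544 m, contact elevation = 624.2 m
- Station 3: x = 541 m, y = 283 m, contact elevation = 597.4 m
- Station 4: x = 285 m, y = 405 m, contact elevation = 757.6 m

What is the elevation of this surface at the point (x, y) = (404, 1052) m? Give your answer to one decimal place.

809.3 m

Two edge vectors: Station 2→Station 3 = (-37, -261, -26.8), Station 2→Station 4 = (-293, -139, 133.4).
Normal n = (Station 2→Station 3) × (Station 2→Station 4) = (-38542.6, 12788.2, -71330).
So ∂z/∂x = −n_x/n_z = −0.540342 and ∂z/∂y = −n_y/n_z = 0.179282.
Intercept c from Station 2: 624.2 + 312.32 − 97.53 = 838.99.
At (404, 1052): z = −218.3 + 188.6 + 838.99 = 809.3 m.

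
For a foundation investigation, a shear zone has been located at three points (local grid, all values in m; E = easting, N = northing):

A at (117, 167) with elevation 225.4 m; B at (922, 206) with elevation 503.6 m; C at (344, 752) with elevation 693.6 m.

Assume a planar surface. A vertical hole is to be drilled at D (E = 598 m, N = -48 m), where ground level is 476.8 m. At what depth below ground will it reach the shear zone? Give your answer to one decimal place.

Let the plane be z = a·E + b·N + c.
B−A: 805a + 39b = 278.2;  C−A: 227a + 585b = 468.2.
Solving gives a = 0.31269, b = 0.67901.
Then c = 225.4 − a·117 − b·167 = 75.42.
At (598, -48): z_contact = 186.99 − 32.59 + 75.42 = 229.82 m.
Depth below ground = 476.8 − 229.82 = 247.0 m.

247.0 m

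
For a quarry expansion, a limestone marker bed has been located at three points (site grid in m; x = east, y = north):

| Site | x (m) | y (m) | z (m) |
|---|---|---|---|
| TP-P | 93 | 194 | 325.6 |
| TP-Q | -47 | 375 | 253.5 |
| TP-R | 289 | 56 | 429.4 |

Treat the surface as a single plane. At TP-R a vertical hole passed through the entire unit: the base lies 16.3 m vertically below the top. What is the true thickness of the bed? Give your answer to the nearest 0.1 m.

Two edge vectors: TP-P→TP-Q = (-140, 181, -72.1), TP-P→TP-R = (196, -138, 103.8).
Normal n = (TP-P→TP-Q) × (TP-P→TP-R) = (8838, 400.4, -16156).
So ∂z/∂x = −n_x/n_z = 0.54704 and ∂z/∂y = −n_y/n_z = 0.02478.
|∇z| = √(a²+b²) = 0.54760, so dip δ = arctan(0.54760) = 28.71°.
True thickness = vertical thickness × cos δ = 16.3 × cos 28.71° = 14.3 m.

14.3 m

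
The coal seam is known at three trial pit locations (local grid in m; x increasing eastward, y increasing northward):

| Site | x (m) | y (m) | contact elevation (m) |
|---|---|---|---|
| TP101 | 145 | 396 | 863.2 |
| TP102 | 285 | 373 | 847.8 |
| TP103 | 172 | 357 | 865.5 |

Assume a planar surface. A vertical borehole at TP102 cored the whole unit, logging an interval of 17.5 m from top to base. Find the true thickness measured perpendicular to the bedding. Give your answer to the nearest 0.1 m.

Two edge vectors: TP101→TP102 = (140, -23, -15.4), TP101→TP103 = (27, -39, 2.3).
Normal n = (TP101→TP102) × (TP101→TP103) = (-653.5, -737.8, -4839).
So ∂z/∂x = −n_x/n_z = −0.13505 and ∂z/∂y = −n_y/n_z = −0.15247.
|∇z| = √(a²+b²) = 0.20368, so dip δ = arctan(0.20368) = 11.51°.
True thickness = vertical thickness × cos δ = 17.5 × cos 11.51° = 17.1 m.

17.1 m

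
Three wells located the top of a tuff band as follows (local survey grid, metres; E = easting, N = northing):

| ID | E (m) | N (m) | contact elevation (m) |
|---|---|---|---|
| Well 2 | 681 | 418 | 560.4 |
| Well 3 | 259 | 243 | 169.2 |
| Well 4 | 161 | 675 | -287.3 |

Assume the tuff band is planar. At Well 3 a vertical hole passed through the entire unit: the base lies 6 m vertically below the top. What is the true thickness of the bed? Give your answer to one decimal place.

3.4 m

Two edge vectors: Well 2→Well 3 = (-422, -175, -391.2), Well 2→Well 4 = (-520, 257, -847.7).
Normal n = (Well 2→Well 3) × (Well 2→Well 4) = (248885.9, -154305.4, -199454).
So ∂z/∂E = −n_x/n_z = 1.24784 and ∂z/∂N = −n_y/n_z = −0.77364.
|∇z| = √(a²+b²) = 1.46820, so dip δ = arctan(1.46820) = 55.74°.
True thickness = vertical thickness × cos δ = 6 × cos 55.74° = 3.4 m.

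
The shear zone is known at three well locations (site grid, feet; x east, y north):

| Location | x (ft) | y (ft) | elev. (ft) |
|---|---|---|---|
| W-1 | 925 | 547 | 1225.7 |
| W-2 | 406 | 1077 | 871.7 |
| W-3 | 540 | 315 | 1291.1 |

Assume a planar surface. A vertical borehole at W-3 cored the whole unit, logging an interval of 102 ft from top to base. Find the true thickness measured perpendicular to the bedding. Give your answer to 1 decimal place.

Two edge vectors: W-1→W-2 = (-519, 530, -354), W-1→W-3 = (-385, -232, 65.4).
Normal n = (W-1→W-2) × (W-1→W-3) = (-47466, 170232.6, 324458).
So ∂z/∂x = −n_x/n_z = 0.14629 and ∂z/∂y = −n_y/n_z = −0.52467.
|∇z| = √(a²+b²) = 0.54468, so dip δ = arctan(0.54468) = 28.58°.
True thickness = vertical thickness × cos δ = 102 × cos 28.58° = 89.6 ft.

89.6 ft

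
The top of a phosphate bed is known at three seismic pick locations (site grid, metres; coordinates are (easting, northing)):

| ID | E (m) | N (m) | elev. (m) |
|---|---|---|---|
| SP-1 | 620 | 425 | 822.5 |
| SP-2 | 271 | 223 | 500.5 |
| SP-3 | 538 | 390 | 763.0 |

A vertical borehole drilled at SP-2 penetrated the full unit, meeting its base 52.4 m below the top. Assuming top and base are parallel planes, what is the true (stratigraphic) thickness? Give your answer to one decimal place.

31.8 m

Let the plane be z = a·E + b·N + c.
SP-2−SP-1: −349a − 202b = −322;  SP-3−SP-1: −82a − 35b = −59.5.
Solving gives a = 0.17222, b = 1.29650.
|∇z| = √(a²+b²) = 1.30789, so dip δ = arctan(1.30789) = 52.60°.
True thickness = vertical thickness × cos δ = 52.4 × cos 52.60° = 31.8 m.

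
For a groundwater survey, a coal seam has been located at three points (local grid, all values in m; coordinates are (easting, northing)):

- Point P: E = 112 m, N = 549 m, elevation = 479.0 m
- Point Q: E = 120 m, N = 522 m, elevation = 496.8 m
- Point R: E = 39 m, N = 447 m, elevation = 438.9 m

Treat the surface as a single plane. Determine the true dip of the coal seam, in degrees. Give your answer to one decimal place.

Let the plane be z = a·E + b·N + c.
Point Q−Point P: 8a − 27b = 17.8;  Point R−Point P: −73a − 102b = −40.1.
Solving gives a = 1.03994, b = −0.35113.
Gradient magnitude |∇z| = √(a² + b²) = √(1.08147 + 0.12329) = 1.09761.
True dip = arctan(1.09761) = 47.7°, dipping toward WNW (azimuth ≈ 289°).

47.7°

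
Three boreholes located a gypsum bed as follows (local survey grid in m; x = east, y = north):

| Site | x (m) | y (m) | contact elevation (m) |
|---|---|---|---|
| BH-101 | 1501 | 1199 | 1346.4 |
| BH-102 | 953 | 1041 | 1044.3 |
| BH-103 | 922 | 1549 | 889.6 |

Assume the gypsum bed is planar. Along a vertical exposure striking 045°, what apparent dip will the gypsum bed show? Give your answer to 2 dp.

Let the plane be z = a·x + b·y + c.
BH-102−BH-101: −548a − 158b = −302.1;  BH-103−BH-101: −579a + 350b = −456.8.
Solving gives a = 0.62803, b = −0.26620.
Unit vector along 045° is (sin 45°, cos 45°) = (0.7071, 0.7071).
Slope in that direction = a·(0.7071) + b·(0.7071) = 0.25585.
Apparent dip = arctan|0.25585| = 14.35° (true dip is 34.3°, so apparent ≤ true as expected).

14.35°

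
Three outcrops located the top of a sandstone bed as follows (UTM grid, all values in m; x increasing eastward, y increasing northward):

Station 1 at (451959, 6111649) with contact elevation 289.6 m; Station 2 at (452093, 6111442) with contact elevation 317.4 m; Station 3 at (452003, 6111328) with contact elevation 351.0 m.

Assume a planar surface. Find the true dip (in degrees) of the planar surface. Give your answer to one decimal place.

13.2°

Let the plane be z = a·x + b·y + c.
Station 2−Station 1: 134a − 207b = 27.8;  Station 3−Station 1: 44a − 321b = 61.4.
Solving gives a = −0.11166, b = −0.20658.
Gradient magnitude |∇z| = √(a² + b²) = √(0.01247 + 0.04268) = 0.23483.
True dip = arctan(0.23483) = 13.2°, dipping toward NNE (azimuth ≈ 028°).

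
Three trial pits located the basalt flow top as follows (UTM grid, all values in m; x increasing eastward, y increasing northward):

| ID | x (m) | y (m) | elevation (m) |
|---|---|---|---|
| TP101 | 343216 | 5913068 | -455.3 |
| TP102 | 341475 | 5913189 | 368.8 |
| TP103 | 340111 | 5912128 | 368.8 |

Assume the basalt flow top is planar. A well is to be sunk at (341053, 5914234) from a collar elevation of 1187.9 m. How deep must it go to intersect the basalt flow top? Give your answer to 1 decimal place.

52.0 m

Let the plane be z = a·x + b·y + c.
TP102−TP101: −1741a + 121b = 824.1;  TP103−TP101: −3105a − 940b = 824.1.
Solving gives a = −0.434524673, b = 0.558616073.
Then c = -455.3 − a·343216 − b·5913068 = −3154454.31.
At (341053, 5914234): z_contact = −148195.94 + 3303786.17 − 3154454.31 = 1135.92 m.
Depth below ground = 1187.9 − 1135.92 = 52.0 m.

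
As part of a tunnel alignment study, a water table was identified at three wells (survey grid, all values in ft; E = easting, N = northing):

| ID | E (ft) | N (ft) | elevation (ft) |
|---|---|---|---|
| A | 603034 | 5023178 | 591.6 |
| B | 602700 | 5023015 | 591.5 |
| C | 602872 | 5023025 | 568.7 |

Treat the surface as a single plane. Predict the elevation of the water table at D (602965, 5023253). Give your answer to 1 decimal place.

625.2 ft

Let the plane be z = a·E + b·N + c.
B−A: −334a − 163b = −0.1;  C−A: −162a − 153b = −22.9.
Solving gives a = −0.150526401, b = 0.309054098.
Then c = 591.6 − a·603034 − b·5023178 = −1461069.61.
At (602965, 5023253): z = −90762.2 + 1552456.9 − 1461069.61 = 625.2 ft.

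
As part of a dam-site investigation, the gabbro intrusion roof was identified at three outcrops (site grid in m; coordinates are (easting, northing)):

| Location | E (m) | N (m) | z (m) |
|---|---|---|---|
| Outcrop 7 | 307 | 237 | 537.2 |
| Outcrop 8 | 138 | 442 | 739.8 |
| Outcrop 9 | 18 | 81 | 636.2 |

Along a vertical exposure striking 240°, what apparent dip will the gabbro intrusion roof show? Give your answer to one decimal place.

Let the plane be z = a·E + b·N + c.
Outcrop 8−Outcrop 7: −169a + 205b = 202.6;  Outcrop 9−Outcrop 7: −289a − 156b = 99.
Solving gives a = −0.60625, b = 0.48850.
Unit vector along 240° is (sin 240°, cos 240°) = (-0.8660, -0.5000).
Slope in that direction = a·(-0.8660) + b·(-0.5000) = 0.28078.
Apparent dip = arctan|0.28078| = 15.7° (true dip is 37.9°, so apparent ≤ true as expected).

15.7°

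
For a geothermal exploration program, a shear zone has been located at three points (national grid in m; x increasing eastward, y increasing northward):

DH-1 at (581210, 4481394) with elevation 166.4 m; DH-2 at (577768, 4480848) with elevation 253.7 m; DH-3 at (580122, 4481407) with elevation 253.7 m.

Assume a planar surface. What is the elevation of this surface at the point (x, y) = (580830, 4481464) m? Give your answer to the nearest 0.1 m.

217.9 m

Two edge vectors: DH-1→DH-2 = (-3442, -546, 87.3), DH-1→DH-3 = (-1088, 13, 87.3).
Normal n = (DH-1→DH-2) × (DH-1→DH-3) = (-48800.7, 205504.2, -638794).
So ∂z/∂x = −n_x/n_z = −0.076395051 and ∂z/∂y = −n_y/n_z = 0.321706528.
Intercept c from DH-1: 166.4 + 44401.57 − 1441693.71 = −1397125.74.
At (580830, 4481464): z = −44372.5 + 1441716.2 − 1397125.74 = 217.9 m.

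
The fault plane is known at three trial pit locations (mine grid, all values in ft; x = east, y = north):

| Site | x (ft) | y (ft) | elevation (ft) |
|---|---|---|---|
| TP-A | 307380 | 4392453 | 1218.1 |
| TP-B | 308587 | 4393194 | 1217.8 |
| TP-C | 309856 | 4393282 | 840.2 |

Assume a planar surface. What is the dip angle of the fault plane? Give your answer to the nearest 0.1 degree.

Let the plane be z = a·x + b·y + c.
TP-B−TP-A: 1207a + 741b = −0.3;  TP-C−TP-A: 2476a + 829b = −377.9.
Solving gives a = −0.33542, b = 0.54595.
Gradient magnitude |∇z| = √(a² + b²) = √(0.11250 + 0.29806) = 0.64075.
True dip = arctan(0.64075) = 32.6°, dipping toward SSE (azimuth ≈ 148°).

32.6°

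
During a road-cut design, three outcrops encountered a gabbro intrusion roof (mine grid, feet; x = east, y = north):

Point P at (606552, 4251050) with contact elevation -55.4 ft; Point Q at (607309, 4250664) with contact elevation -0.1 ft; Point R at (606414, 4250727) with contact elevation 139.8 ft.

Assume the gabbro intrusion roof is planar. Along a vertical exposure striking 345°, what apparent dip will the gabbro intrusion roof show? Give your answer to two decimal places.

Two edge vectors: Point P→Point Q = (757, -386, 55.3), Point P→Point R = (-138, -323, 195.2).
Normal n = (Point P→Point Q) × (Point P→Point R) = (-57485.3, -155397.8, -297779).
So ∂z/∂x = −n_x/n_z = −0.19305 and ∂z/∂y = −n_y/n_z = −0.52186.
Unit vector along 345° is (sin 345°, cos 345°) = (-0.2588, 0.9659).
Slope in that direction = a·(-0.2588) + b·(0.9659) = −0.45411.
Apparent dip = arctan|0.45411| = 24.42° (true dip is 29.1°, so apparent ≤ true as expected).

24.42°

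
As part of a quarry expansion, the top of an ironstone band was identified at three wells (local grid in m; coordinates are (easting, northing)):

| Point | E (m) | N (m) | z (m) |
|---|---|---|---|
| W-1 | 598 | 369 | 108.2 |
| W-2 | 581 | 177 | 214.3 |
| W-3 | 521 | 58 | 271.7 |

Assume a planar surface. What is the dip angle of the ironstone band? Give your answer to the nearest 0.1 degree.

Two edge vectors: W-1→W-2 = (-17, -192, 106.1), W-1→W-3 = (-77, -311, 163.5).
Normal n = (W-1→W-2) × (W-1→W-3) = (1605.1, -5390.2, -9497).
So ∂z/∂E = −n_x/n_z = 0.16901 and ∂z/∂N = −n_y/n_z = −0.56757.
Gradient magnitude |∇z| = √(a² + b²) = √(0.02856 + 0.32213) = 0.59220.
True dip = arctan(0.59220) = 30.6°, dipping toward NNW (azimuth ≈ 343°).

30.6°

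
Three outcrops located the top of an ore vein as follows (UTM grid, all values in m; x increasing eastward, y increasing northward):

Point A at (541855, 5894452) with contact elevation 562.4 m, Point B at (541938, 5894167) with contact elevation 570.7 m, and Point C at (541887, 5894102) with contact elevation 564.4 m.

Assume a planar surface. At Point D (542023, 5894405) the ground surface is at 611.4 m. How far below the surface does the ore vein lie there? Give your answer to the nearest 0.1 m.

Two edge vectors: Point A→Point B = (83, -285, 8.3), Point A→Point C = (32, -350, 2).
Normal n = (Point A→Point B) × (Point A→Point C) = (2335, 99.6, -19930).
So ∂z/∂x = −n_x/n_z = 0.117160060 and ∂z/∂y = −n_y/n_z = 0.004997491.
Intercept c from Point A: 562.4 − 63483.76 − 29457.47 = −92378.84.
At (542023, 5894405): z_contact = 63503.45 + 29457.24 − 92378.84 = 581.85 m.
Depth below ground = 611.4 − 581.85 = 29.6 m.

29.6 m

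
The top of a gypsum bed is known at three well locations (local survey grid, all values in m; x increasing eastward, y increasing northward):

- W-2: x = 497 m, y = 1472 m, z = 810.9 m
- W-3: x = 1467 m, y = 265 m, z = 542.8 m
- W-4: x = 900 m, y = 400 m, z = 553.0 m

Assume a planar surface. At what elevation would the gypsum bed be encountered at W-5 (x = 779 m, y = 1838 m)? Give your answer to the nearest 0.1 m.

Two edge vectors: W-2→W-3 = (970, -1207, -268.1), W-2→W-4 = (403, -1072, -257.9).
Normal n = (W-2→W-3) × (W-2→W-4) = (23882.1, 142118.7, -553419).
So ∂z/∂x = −n_x/n_z = 0.043154 and ∂z/∂y = −n_y/n_z = 0.256801.
Intercept c from W-2: 810.9 − 21.45 − 378.01 = 411.44.
At (779, 1838): z = 33.6 + 472.0 + 411.44 = 917.1 m.

917.1 m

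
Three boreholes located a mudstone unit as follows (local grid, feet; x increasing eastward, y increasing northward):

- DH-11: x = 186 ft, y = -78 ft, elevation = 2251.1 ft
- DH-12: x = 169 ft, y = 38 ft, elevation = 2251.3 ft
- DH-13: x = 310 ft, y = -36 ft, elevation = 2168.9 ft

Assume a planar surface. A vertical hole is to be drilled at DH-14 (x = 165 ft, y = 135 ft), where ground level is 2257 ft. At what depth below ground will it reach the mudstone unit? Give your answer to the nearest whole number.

Two edge vectors: DH-11→DH-12 = (-17, 116, 0.2), DH-11→DH-13 = (124, 42, -82.2).
Normal n = (DH-11→DH-12) × (DH-11→DH-13) = (-9543.6, -1372.6, -15098).
So ∂z/∂x = −n_x/n_z = −0.63211 and ∂z/∂y = −n_y/n_z = −0.09091.
Intercept c from DH-11: 2251.1 + 117.57 − 7.09 = 2361.58.
At (165, 135): z_contact = −104.3 − 12.3 + 2361.58 = 2245.0 ft.
Depth below ground = 2257 − 2245.0 = 12 ft.

12 ft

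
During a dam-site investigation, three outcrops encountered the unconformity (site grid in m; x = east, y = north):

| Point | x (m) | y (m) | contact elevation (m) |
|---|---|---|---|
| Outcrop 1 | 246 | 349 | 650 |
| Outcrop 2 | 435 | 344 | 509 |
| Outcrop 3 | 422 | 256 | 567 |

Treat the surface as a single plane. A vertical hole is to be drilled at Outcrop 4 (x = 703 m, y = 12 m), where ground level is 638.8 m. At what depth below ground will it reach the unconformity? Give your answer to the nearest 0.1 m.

152.1 m

Let the plane be z = a·x + b·y + c.
Outcrop 2−Outcrop 1: 189a − 5b = −141;  Outcrop 3−Outcrop 1: 176a − 93b = −83.
Solving gives a = −0.76050, b = −0.54674.
Then c = 650 − a·246 − b·349 = 1027.90.
At (703, 12): z_contact = −534.63 − 6.56 + 1027.90 = 486.71 m.
Depth below ground = 638.8 − 486.71 = 152.1 m.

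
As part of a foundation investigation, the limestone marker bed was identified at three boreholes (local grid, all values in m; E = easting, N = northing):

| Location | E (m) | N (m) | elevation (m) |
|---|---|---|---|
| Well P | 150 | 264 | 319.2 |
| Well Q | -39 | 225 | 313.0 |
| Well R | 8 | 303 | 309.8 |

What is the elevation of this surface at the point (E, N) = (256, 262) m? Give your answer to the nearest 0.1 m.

324.3 m

Two edge vectors: Well P→Well Q = (-189, -39, -6.2), Well P→Well R = (-142, 39, -9.4).
Normal n = (Well P→Well Q) × (Well P→Well R) = (608.4, -896.2, -12909).
So ∂z/∂E = −n_x/n_z = 0.04713 and ∂z/∂N = −n_y/n_z = −0.06942.
Intercept c from Well P: 319.2 − 7.07 + 18.33 = 330.46.
At (256, 262): z = 12.1 − 18.2 + 330.46 = 324.3 m.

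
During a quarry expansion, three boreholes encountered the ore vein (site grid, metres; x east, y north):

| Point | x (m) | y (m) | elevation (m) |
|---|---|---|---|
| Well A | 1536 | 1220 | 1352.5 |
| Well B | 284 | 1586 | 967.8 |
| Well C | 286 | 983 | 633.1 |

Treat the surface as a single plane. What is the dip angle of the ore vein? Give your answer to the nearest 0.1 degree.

36.1°

Let the plane be z = a·x + b·y + c.
Well B−Well A: −1252a + 366b = −384.7;  Well C−Well A: −1250a − 237b = −719.4.
Solving gives a = 0.46999, b = 0.55662.
Gradient magnitude |∇z| = √(a² + b²) = √(0.22089 + 0.30982) = 0.72850.
True dip = arctan(0.72850) = 36.1°, dipping toward SW (azimuth ≈ 220°).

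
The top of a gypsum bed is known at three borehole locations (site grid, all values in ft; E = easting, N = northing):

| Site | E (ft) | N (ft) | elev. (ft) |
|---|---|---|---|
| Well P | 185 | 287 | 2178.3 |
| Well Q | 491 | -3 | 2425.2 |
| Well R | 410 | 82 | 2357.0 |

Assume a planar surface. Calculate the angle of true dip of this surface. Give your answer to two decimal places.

30.58°

Two edge vectors: Well P→Well Q = (306, -290, 246.9), Well P→Well R = (225, -205, 178.7).
Normal n = (Well P→Well Q) × (Well P→Well R) = (-1208.5, 870.3, 2520).
So ∂z/∂E = −n_x/n_z = 0.47956 and ∂z/∂N = −n_y/n_z = −0.34536.
Gradient magnitude |∇z| = √(a² + b²) = √(0.22998 + 0.11927) = 0.59098.
True dip = arctan(0.59098) = 30.58°, dipping toward NW (azimuth ≈ 306°).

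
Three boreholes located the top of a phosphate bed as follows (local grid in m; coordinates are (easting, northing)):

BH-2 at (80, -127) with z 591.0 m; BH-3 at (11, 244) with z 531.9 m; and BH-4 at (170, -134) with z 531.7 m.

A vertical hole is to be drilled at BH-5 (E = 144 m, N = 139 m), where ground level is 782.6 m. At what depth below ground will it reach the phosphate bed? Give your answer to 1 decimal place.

Two edge vectors: BH-2→BH-3 = (-69, 371, -59.1), BH-2→BH-4 = (90, -7, -59.3).
Normal n = (BH-2→BH-3) × (BH-2→BH-4) = (-22414, -9410.7, -32907).
So ∂z/∂E = −n_x/n_z = −0.68113 and ∂z/∂N = −n_y/n_z = −0.28598.
Intercept c from BH-2: 591 + 54.49 − 36.32 = 609.17.
At (144, 139): z_contact = −98.08 − 39.75 + 609.17 = 471.34 m.
Depth below ground = 782.6 − 471.34 = 311.3 m.

311.3 m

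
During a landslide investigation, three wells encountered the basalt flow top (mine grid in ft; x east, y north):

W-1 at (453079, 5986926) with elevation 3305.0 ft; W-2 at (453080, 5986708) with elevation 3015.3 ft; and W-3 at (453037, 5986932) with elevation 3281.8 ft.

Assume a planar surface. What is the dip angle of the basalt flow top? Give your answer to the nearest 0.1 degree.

Let the plane be z = a·x + b·y + c.
W-2−W-1: 1a − 218b = −289.7;  W-3−W-1: −42a + 6b = −23.2.
Solving gives a = 0.74271, b = 1.33231.
Gradient magnitude |∇z| = √(a² + b²) = √(0.55162 + 1.77504) = 1.52534.
True dip = arctan(1.52534) = 56.8°, dipping toward SSW (azimuth ≈ 209°).

56.8°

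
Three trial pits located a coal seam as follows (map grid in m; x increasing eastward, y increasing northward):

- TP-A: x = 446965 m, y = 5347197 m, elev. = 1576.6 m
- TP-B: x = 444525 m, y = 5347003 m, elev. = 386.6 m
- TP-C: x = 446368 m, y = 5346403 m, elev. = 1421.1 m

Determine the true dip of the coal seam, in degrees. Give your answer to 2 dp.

28.10°

Let the plane be z = a·x + b·y + c.
TP-B−TP-A: −2440a − 194b = −1190;  TP-C−TP-A: −597a − 794b = −155.5.
Solving gives a = 0.50215, b = −0.18172.
Gradient magnitude |∇z| = √(a² + b²) = √(0.25216 + 0.03302) = 0.53402.
True dip = arctan(0.53402) = 28.10°, dipping toward WNW (azimuth ≈ 290°).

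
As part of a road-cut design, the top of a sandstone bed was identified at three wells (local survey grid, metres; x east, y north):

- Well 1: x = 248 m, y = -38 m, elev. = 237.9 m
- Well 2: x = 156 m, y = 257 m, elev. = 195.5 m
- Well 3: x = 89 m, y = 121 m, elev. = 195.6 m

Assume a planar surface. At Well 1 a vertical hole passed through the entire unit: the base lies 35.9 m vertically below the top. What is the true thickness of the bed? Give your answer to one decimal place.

Let the plane be z = a·x + b·y + c.
Well 2−Well 1: −92a + 295b = −42.4;  Well 3−Well 1: −159a + 159b = −42.3.
Solving gives a = 0.17774, b = −0.08830.
|∇z| = √(a²+b²) = 0.19846, so dip δ = arctan(0.19846) = 11.23°.
True thickness = vertical thickness × cos δ = 35.9 × cos 11.23° = 35.2 m.

35.2 m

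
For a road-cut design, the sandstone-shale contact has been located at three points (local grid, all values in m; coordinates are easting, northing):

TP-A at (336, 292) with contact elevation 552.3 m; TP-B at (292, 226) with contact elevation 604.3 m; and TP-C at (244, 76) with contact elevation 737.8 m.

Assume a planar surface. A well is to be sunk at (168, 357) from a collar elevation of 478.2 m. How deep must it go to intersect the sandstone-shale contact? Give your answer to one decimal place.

39.4 m

Let the plane be z = a·easting + b·northing + c.
TP-B−TP-A: −44a − 66b = 52;  TP-C−TP-A: −92a − 216b = 185.5.
Solving gives a = 0.29458, b = −0.98427.
Then c = 552.3 − a·336 − b·292 = 740.73.
At (168, 357): z_contact = 49.49 − 351.38 + 740.73 = 438.83 m.
Depth below ground = 478.2 − 438.83 = 39.4 m.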